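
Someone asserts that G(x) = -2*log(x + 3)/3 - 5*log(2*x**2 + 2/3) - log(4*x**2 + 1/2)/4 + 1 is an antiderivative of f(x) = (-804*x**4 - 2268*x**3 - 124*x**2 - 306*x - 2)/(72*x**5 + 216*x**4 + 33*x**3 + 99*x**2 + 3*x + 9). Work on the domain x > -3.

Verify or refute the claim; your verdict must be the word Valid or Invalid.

Valid: G'(x) = f(x).

d/dx[G] = (-804*x**4 - 2268*x**3 - 124*x**2 - 306*x - 2)/(72*x**5 + 216*x**4 + 33*x**3 + 99*x**2 + 3*x + 9)
This equals f(x) exactly, so the claim holds.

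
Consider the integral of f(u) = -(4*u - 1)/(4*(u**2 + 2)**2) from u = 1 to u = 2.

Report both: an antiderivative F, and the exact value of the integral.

Antiderivative: F(u) = (sqrt(2)*u**2*atan(sqrt(2)*u/2) + 2*u + 2*sqrt(2)*atan(sqrt(2)*u/2) + 16)/(32*(u**2 + 2)); value = -1/12 - sqrt(2)*atan(sqrt(2)/2)/32 + sqrt(2)*atan(sqrt(2))/32

Check any antiderivative F(u) by computing F'(u) and comparing it with f(u).
F(u) = (sqrt(2)*u**2*atan(sqrt(2)*u/2) + 2*u + 2*sqrt(2)*atan(sqrt(2)*u/2) + 16)/(32*(u**2 + 2)) is an antiderivative of f.
Check: d/du[(sqrt(2)*u**2*atan(sqrt(2)*u/2) + 2*u + 2*sqrt(2)*atan(sqrt(2)*u/2) + 16)/(32*(u**2 + 2))] = (1 - 4*u)/(4*u**4 + 16*u**2 + 16), which equals f(u).
F(2) = sqrt(2)*atan(sqrt(2))/32 + 5/48; F(1) = sqrt(2)*atan(sqrt(2)/2)/32 + 3/16.
Integral = F(2) - F(1) = -1/12 - sqrt(2)*atan(sqrt(2)/2)/32 + sqrt(2)*atan(sqrt(2))/32.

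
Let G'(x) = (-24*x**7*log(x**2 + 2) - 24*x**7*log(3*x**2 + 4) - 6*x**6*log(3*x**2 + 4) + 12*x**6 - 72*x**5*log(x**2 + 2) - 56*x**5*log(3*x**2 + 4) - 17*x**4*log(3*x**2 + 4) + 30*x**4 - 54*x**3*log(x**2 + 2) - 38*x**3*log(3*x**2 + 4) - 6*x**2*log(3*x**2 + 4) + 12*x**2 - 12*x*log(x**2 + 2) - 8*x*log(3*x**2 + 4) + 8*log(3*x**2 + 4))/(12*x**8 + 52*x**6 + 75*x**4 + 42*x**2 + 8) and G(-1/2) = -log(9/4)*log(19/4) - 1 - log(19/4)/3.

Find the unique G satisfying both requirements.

Recognize the product-rule pattern: G'(x) = u'v + uv' with u = x/(2*x**2 + 1) - log(x**2 + 2), v = log(3*x**2 + 4), so integration by parts undoes it.
A general antiderivative is (x/(2*x**2 + 1) - log(x**2 + 2))*log(3*x**2 + 4) + C.
The condition gives C = -log(9/4)*log(19/4) - 1 - log(19/4)/3 - (-log(9/4)*log(19/4) - log(19/4)/3) = -1.
So G(x) = (x/(2*x**2 + 1) - log(x**2 + 2))*log(3*x**2 + 4) - 1.
Check: d/dx[(x/(2*x**2 + 1) - log(x**2 + 2))*log(3*x**2 + 4) - 1] = (-24*x**7*log(x**2 + 2) - 24*x**7*log(3*x**2 + 4) - 6*x**6*log(3*x**2 + 4) + 12*x**6 - 72*x**5*log(x**2 + 2) - 56*x**5*log(3*x**2 + 4) - 17*x**4*log(3*x**2 + 4) + 30*x**4 - 54*x**3*log(x**2 + 2) - 38*x**3*log(3*x**2 + 4) - 6*x**2*log(3*x**2 + 4) + 12*x**2 - 12*x*log(x**2 + 2) - 8*x*log(3*x**2 + 4) + 8*log(3*x**2 + 4))/(12*x**8 + 52*x**6 + 75*x**4 + 42*x**2 + 8) = G'(x).

G(x) = (x/(2*x**2 + 1) - log(x**2 + 2))*log(3*x**2 + 4) - 1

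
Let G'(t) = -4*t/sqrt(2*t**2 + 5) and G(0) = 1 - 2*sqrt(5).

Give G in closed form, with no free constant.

G'(t) matches the chain-rule pattern g'(h)*h' with inner function h(t) = 2*t**2 + 5; substituting u = h(t) collapses the integral.
A general antiderivative is -2*sqrt(2*t**2 + 5) + C.
The condition gives C = 1 - 2*sqrt(5) - (-2*sqrt(5)) = 1.
So G(t) = 1 - 2*sqrt(2*t**2 + 5).
Check: d/dt[1 - 2*sqrt(2*t**2 + 5)] = -4*t/sqrt(2*t**2 + 5) = G'(t).

G(t) = 1 - 2*sqrt(2*t**2 + 5)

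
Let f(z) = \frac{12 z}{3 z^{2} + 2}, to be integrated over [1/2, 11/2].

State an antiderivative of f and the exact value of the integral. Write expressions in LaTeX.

The substitution u = 3 z^{2} + 2 works: f is exactly (dF/du)*(du/dz) for that inner function.
F(z) = 2 \log{\left(3 z^{2} + 2 \right)} is an antiderivative of f.
Check: d/dz[2 \log{\left(3 z^{2} + 2 \right)}] = \frac{12 z}{3 z^{2} + 2} = f(z).
F(11/2) = 2 \log{\left(\frac{371}{4} \right)}; F(1/2) = 2 \log{\left(\frac{11}{4} \right)}.
Integral = F(11/2) - F(1/2) = - 2 \log{\left(\frac{11}{4} \right)} + 2 \log{\left(\frac{371}{4} \right)}.

Antiderivative: F(z) = 2 \log{\left(3 z^{2} + 2 \right)}; value = - 2 \log{\left(\frac{11}{4} \right)} + 2 \log{\left(\frac{371}{4} \right)}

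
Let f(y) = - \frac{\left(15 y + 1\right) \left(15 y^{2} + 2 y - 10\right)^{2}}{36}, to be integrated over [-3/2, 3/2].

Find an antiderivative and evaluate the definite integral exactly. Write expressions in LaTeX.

Antiderivative: F(y) = - \frac{\left(15 y^{2} + 2 y - 10\right)^{3}}{216}; value = - \frac{9073}{192}

The substitution u = \frac{5 y^{2}}{2} + \frac{y}{3} - \frac{5}{3} works: f is exactly (dF/du)*(du/dy) for that inner function.
F(y) = - \frac{\left(15 y^{2} + 2 y - 10\right)^{3}}{216} is an antiderivative of f.
Check: d/dy[- \frac{\left(15 y^{2} + 2 y - 10\right)^{3}}{216}] = - \frac{375 y^{5}}{4} - \frac{125 y^{4}}{4} + \frac{365 y^{3}}{3} + \frac{224 y^{2}}{9} - \frac{365 y}{9} - \frac{25}{9}, which equals f(y).
F(3/2) = - \frac{1225043}{13824}; F(-3/2) = - \frac{571787}{13824}.
Integral = F(3/2) - F(-3/2) = - \frac{9073}{192}.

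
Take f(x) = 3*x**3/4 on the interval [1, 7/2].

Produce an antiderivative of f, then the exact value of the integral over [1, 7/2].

Recover f(x) by differentiating a candidate F(x); any mismatch rules it out.
F(x) = 3*x**4/16 is an antiderivative of f.
Check: d/dx[3*x**4/16] = 3*x**3/4 = f(x).
F(7/2) = 7203/256; F(1) = 3/16.
Integral = F(7/2) - F(1) = 7155/256.

Antiderivative: F(x) = 3*x**4/16; value = 7155/256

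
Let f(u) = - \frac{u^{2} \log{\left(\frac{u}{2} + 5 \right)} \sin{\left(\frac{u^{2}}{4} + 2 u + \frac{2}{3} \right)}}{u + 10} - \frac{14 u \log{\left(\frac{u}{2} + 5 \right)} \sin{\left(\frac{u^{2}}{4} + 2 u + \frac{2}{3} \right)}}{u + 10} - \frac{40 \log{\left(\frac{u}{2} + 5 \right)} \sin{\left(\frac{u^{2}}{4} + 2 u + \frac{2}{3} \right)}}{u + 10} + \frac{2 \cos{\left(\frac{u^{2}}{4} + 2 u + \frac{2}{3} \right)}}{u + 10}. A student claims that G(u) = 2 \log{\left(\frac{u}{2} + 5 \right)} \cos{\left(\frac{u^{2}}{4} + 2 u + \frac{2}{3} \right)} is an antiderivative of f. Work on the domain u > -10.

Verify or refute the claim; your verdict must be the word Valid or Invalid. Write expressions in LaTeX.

Valid: G'(u) = f(u).

d/du[G] = \frac{- u^{2} \log{\left(\frac{u}{2} + 5 \right)} \sin{\left(\frac{u^{2}}{4} + 2 u + \frac{2}{3} \right)} - 14 u \log{\left(\frac{u}{2} + 5 \right)} \sin{\left(\frac{u^{2}}{4} + 2 u + \frac{2}{3} \right)} - 40 \log{\left(\frac{u}{2} + 5 \right)} \sin{\left(\frac{u^{2}}{4} + 2 u + \frac{2}{3} \right)} + 2 \cos{\left(\frac{u^{2}}{4} + 2 u + \frac{2}{3} \right)}}{u + 10}
This equals f(u) exactly, so the claim holds.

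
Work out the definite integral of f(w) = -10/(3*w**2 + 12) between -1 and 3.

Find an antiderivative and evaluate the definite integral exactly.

Antiderivative: F(w) = -5*atan(w/2)/3; value = -5*atan(3/2)/3 - 5*atan(1/2)/3

Whatever form F(w) takes, F'(w) = f(w) is non-negotiable.
F(w) = -5*atan(w/2)/3 is an antiderivative of f.
Check: d/dw[-5*atan(w/2)/3] = -10/(3*w**2 + 12) = f(w).
F(3) = -5*atan(3/2)/3; F(-1) = 5*atan(1/2)/3.
Integral = F(3) - F(-1) = -5*atan(3/2)/3 - 5*atan(1/2)/3.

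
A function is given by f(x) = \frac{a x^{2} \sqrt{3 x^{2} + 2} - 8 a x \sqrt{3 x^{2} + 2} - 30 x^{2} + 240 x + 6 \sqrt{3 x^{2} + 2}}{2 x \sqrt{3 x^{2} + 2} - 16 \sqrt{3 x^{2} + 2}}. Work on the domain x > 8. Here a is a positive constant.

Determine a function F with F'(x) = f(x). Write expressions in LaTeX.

Recover f(x) by differentiating a candidate F(x); any mismatch rules it out.
Check: d/dx[\frac{a x^{2} - 20 \sqrt{3 x^{2} + 2} + 12 \log{\left(\frac{x}{2} - 4 \right)}}{4}] = \frac{a x^{2} \sqrt{3 x^{2} + 2} - 8 a x \sqrt{3 x^{2} + 2} - 30 x^{2} + 240 x + 6 \sqrt{3 x^{2} + 2}}{2 x \sqrt{3 x^{2} + 2} - 16 \sqrt{3 x^{2} + 2}} = f(x).

An antiderivative is F(x) = \frac{a x^{2} - 20 \sqrt{3 x^{2} + 2} + 12 \log{\left(\frac{x}{2} - 4 \right)}}{4}.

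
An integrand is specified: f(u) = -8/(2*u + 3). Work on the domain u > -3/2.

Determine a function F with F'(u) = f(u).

An antiderivative F(u) passes only if d/du[F] lands on f(u) exactly.
Check: d/du[-4*log(2*u + 3)] = -8/(2*u + 3) = f(u).

An antiderivative is F(u) = -4*log(2*u + 3).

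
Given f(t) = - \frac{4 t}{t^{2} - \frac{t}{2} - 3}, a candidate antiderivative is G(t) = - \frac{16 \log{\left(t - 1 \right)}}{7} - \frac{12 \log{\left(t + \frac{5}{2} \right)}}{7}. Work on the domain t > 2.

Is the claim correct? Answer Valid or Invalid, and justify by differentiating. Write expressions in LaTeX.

d/dt[G] = \frac{- 8 t - 8}{2 t^{2} + 3 t - 5}
d/dt[G] - f(t) = \frac{16 t^{2} + 16 t + 48}{4 t^{4} + 4 t^{3} - 25 t^{2} - 13 t + 30} != 0.

Invalid: d/dt[G] - f = \frac{16 t^{2} + 16 t + 48}{4 t^{4} + 4 t^{3} - 25 t^{2} - 13 t + 30}, which is not 0.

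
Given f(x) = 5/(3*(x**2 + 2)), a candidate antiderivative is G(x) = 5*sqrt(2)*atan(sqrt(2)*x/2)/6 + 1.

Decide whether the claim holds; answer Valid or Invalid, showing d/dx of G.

d/dx[G] = 5/(3*x**2 + 6)
This equals f(x) exactly, so the claim holds.

Valid. The derivative of G reproduces f.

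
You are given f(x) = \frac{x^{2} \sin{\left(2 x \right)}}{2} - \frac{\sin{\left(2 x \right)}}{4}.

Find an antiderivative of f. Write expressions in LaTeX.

An antiderivative is F(x) = - \frac{x^{2} \cos{\left(2 x \right)}}{4} + \frac{x \sin{\left(2 x \right)}}{4} + \frac{\cos{\left(2 x \right)}}{4}.

Integrate term by term and add the pieces.
Check: d/dx[- \frac{x^{2} \cos{\left(2 x \right)}}{4} + \frac{x \sin{\left(2 x \right)}}{4} + \frac{\cos{\left(2 x \right)}}{4}] = \frac{x^{2} \sin{\left(2 x \right)}}{2} - \frac{\sin{\left(2 x \right)}}{4} = f(x).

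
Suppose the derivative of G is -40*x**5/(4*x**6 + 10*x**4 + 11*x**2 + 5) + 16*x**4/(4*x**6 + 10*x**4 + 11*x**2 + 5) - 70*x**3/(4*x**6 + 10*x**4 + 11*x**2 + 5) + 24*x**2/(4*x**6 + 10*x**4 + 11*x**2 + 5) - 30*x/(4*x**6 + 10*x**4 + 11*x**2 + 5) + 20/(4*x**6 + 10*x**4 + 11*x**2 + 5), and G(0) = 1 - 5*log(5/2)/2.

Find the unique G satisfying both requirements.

The integrand splits into summands that can be handled one at a time.
A general antiderivative is -5*log(2*x**4 + 3*x**2 + 5/2)/2 + 4*atan(x) + C.
The condition gives C = 1 - 5*log(5/2)/2 - (-5*log(5/2)/2) = 1.
So G(x) = -5*log(2*x**4 + 3*x**2 + 5/2)/2 + 4*atan(x) + 1.
Check: d/dx[-5*log(2*x**4 + 3*x**2 + 5/2)/2 + 4*atan(x) + 1] = (-40*x**5 + 16*x**4 - 70*x**3 + 24*x**2 - 30*x + 20)/(4*x**6 + 10*x**4 + 11*x**2 + 5), which equals G'(x).

G(x) = -5*log(2*x**4 + 3*x**2 + 5/2)/2 + 4*atan(x) + 1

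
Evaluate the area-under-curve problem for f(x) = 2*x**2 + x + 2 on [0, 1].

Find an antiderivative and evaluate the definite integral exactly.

Integrate term by term and add the pieces.
F(x) = 2*x**3/3 + x**2/2 + 2*x is an antiderivative of f.
Check: d/dx[2*x**3/3 + x**2/2 + 2*x] = 2*x**2 + x + 2 = f(x).
F(1) = 19/6; F(0) = 0.
Integral = F(1) - F(0) = 19/6.

Antiderivative: F(x) = 2*x**3/3 + x**2/2 + 2*x; value = 19/6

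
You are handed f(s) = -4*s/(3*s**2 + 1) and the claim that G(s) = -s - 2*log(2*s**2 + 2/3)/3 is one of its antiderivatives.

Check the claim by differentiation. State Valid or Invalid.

Invalid: d/ds[G] - f = -1, which is not 0.

d/ds[G] = (-3*s**2 - 4*s - 1)/(3*s**2 + 1)
d/ds[G] - f(s) = -1 != 0.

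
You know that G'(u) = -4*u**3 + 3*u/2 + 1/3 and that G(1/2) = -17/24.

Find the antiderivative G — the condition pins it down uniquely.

G(u) = -u**4 + 3*u**2/4 + u/3 - 1

The integrand splits into summands that can be handled one at a time.
A general antiderivative is -u**4 + 3*u**2/4 + u/3 + C.
The condition gives C = -17/24 - (7/24) = -1.
So G(u) = -u**4 + 3*u**2/4 + u/3 - 1.
Check: d/du[-u**4 + 3*u**2/4 + u/3 - 1] = -4*u**3 + 3*u/2 + 1/3 = G'(u).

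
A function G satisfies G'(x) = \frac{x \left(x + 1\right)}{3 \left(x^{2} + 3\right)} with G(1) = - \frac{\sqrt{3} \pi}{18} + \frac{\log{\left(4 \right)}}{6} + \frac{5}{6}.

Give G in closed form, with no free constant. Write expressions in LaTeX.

G(x) = \frac{x}{3} + \frac{\log{\left(x^{2} + 3 \right)}}{6} - \frac{\sqrt{3} \operatorname{atan}{\left(\frac{\sqrt{3} x}{3} \right)}}{3} + \frac{1}{2}

Any candidate G(x) must reproduce the stated G'(x) exactly.
A general antiderivative is \frac{x}{3} + \frac{\log{\left(x^{2} + 3 \right)}}{6} - \frac{\sqrt{3} \operatorname{atan}{\left(\frac{\sqrt{3} x}{3} \right)}}{3} + C.
The condition gives C = - \frac{\sqrt{3} \pi}{18} + \frac{\log{\left(4 \right)}}{6} + \frac{5}{6} - (- \frac{\sqrt{3} \pi}{18} + \frac{\log{\left(4 \right)}}{6} + \frac{1}{3}) = \frac{1}{2}.
So G(x) = \frac{x}{3} + \frac{\log{\left(x^{2} + 3 \right)}}{6} - \frac{\sqrt{3} \operatorname{atan}{\left(\frac{\sqrt{3} x}{3} \right)}}{3} + \frac{1}{2}.
Check: d/dx[\frac{x}{3} + \frac{\log{\left(x^{2} + 3 \right)}}{6} - \frac{\sqrt{3} \operatorname{atan}{\left(\frac{\sqrt{3} x}{3} \right)}}{3} + \frac{1}{2}] = \frac{x^{2} + x}{3 x^{2} + 9}, which equals G'(x).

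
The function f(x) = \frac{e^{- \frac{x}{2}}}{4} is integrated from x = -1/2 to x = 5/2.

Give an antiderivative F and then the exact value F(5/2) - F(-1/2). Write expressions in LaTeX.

Recover f(x) by differentiating a candidate F(x); any mismatch rules it out.
F(x) = - \frac{e^{- \frac{x}{2}}}{2} is an antiderivative of f.
Check: d/dx[- \frac{e^{- \frac{x}{2}}}{2}] = \frac{e^{- \frac{x}{2}}}{4} = f(x).
F(5/2) = - \frac{1}{2 e^{\frac{5}{4}}}; F(-1/2) = - \frac{e^{\frac{1}{4}}}{2}.
Integral = F(5/2) - F(-1/2) = - \frac{1}{2 e^{\frac{5}{4}}} + \frac{e^{\frac{1}{4}}}{2}.

Antiderivative: F(x) = - \frac{e^{- \frac{x}{2}}}{2}; value = - \frac{1}{2 e^{\frac{5}{4}}} + \frac{e^{\frac{1}{4}}}{2}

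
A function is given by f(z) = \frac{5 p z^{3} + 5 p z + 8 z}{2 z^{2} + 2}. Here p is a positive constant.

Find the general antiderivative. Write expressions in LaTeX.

F(z) = \frac{5 p z^{2}}{4} + \log{\left(\frac{z^{4}}{2} + z^{2} + \frac{1}{2} \right)} + C

Any candidate F(z) must reproduce f(z) exactly when differentiated.
Check: d/dz[\frac{5 p z^{2}}{4} + \log{\left(\frac{z^{4}}{2} + z^{2} + \frac{1}{2} \right)}] = \frac{5 p z^{3} + 5 p z + 8 z}{2 z^{2} + 2} = f(z).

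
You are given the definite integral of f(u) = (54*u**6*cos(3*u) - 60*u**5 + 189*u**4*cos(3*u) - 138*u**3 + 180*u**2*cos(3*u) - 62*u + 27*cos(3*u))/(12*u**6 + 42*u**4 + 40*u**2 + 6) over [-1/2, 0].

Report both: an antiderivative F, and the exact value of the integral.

Recover f(u) by differentiating a candidate F(u); any mismatch rules it out.
F(u) = -(4*log(2*u**2 + 3) + 3*log(u**4 + 2*u**2 + 1/3) - 6*sin(3*u))/4 is an antiderivative of f.
Check: d/du[-(4*log(2*u**2 + 3) + 3*log(u**4 + 2*u**2 + 1/3) - 6*sin(3*u))/4] = (54*u**6*cos(3*u) - 60*u**5 + 189*u**4*cos(3*u) - 138*u**3 + 180*u**2*cos(3*u) - 62*u + 27*cos(3*u))/(12*u**6 + 42*u**4 + 40*u**2 + 6) = f(u).
F(0) = -log(3)/4; F(-1/2) = -3*sin(3/2)/2 - log(7/2) - 3*log(43/48)/4.
Integral = F(0) - F(-1/2) = -log(3)/4 + 3*log(43/48)/4 + log(7/2) + 3*sin(3/2)/2.

Antiderivative: F(u) = -(4*log(2*u**2 + 3) + 3*log(u**4 + 2*u**2 + 1/3) - 6*sin(3*u))/4; value = -log(3)/4 + 3*log(43/48)/4 + log(7/2) + 3*sin(3/2)/2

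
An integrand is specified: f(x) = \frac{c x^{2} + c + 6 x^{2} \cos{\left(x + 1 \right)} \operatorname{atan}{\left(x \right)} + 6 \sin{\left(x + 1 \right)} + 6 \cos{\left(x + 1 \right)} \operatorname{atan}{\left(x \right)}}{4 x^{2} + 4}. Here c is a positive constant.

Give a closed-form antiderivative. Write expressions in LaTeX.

An antiderivative is F(x) = \frac{c x}{4} + \frac{3 \sin{\left(x + 1 \right)} \operatorname{atan}{\left(x \right)}}{2}.

An antiderivative F(x) passes only if d/dx[F] lands on f(x) exactly.
Check: d/dx[\frac{c x}{4} + \frac{3 \sin{\left(x + 1 \right)} \operatorname{atan}{\left(x \right)}}{2}] = \frac{c x^{2} + c + 6 x^{2} \cos{\left(x + 1 \right)} \operatorname{atan}{\left(x \right)} + 6 \sin{\left(x + 1 \right)} + 6 \cos{\left(x + 1 \right)} \operatorname{atan}{\left(x \right)}}{4 x^{2} + 4} = f(x).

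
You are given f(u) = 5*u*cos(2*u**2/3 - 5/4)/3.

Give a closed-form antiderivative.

An antiderivative is F(u) = 5*sin(2*u**2/3 - 5/4)/4.

The substitution w = 2*u**2/3 - 5/4 works: f is exactly (dF/dw)*(dw/du) for that inner function.
Check: d/du[5*sin(2*u**2/3 - 5/4)/4] = 5*u*cos(2*u**2/3 - 5/4)/3 = f(u).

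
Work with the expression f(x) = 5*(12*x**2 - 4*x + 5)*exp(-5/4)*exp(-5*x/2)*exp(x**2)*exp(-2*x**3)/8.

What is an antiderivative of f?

An antiderivative is F(x) = -5*exp(-2*x**3 + x**2 - 5*x/2 - 5/4)/4.

f matches the chain-rule pattern g'(h)*h' with inner function h(x) = -2*x**3 + x**2 - 5*x/2 - 5/4; substituting u = h(x) collapses the integral.
Check: d/dx[-5*exp(-2*x**3 + x**2 - 5*x/2 - 5/4)/4] = (60*x**2 - 20*x + 25)*exp(-5/4)*exp(-5*x/2)*exp(x**2)*exp(-2*x**3)/8, which equals f(x).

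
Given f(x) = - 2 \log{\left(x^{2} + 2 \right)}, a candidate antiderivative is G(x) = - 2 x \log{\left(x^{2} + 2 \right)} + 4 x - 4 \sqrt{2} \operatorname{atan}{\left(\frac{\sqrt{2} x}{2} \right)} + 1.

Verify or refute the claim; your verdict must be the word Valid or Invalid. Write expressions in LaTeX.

Valid - the claim checks out under differentiation.

d/dx[G] = - 2 \log{\left(x^{2} + 2 \right)}
This equals f(x) exactly, so the claim holds.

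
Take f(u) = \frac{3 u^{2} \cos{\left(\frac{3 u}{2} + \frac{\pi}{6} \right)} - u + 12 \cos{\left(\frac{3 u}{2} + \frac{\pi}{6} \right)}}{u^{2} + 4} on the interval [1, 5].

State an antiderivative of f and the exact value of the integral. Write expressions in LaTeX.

Since d/du undoes antidifferentiation here, F'(u) = f(u) is required of F(u).
F(u) = - \frac{\log{\left(\frac{u^{2}}{2} + 2 \right)} - 4 \sin{\left(\frac{3 u}{2} + \frac{\pi}{6} \right)}}{2} is an antiderivative of f.
Check: d/du[- \frac{\log{\left(\frac{u^{2}}{2} + 2 \right)} - 4 \sin{\left(\frac{3 u}{2} + \frac{\pi}{6} \right)}}{2}] = \frac{3 u^{2} \cos{\left(\frac{3 u}{2} + \frac{\pi}{6} \right)} - u + 12 \cos{\left(\frac{3 u}{2} + \frac{\pi}{6} \right)}}{u^{2} + 4} = f(u).
F(5) = - \frac{\log{\left(\frac{29}{2} \right)}}{2} + 2 \sin{\left(\frac{\pi}{6} + \frac{15}{2} \right)}; F(1) = - \frac{\log{\left(\frac{5}{2} \right)}}{2} + 2 \sin{\left(\frac{\pi}{6} + \frac{3}{2} \right)}.
Integral = F(5) - F(1) = - 2 \sin{\left(\frac{\pi}{6} + \frac{3}{2} \right)} - \frac{\log{\left(\frac{29}{2} \right)}}{2} + \frac{\log{\left(\frac{5}{2} \right)}}{2} + 2 \sin{\left(\frac{\pi}{6} + \frac{15}{2} \right)}.

Antiderivative: F(u) = - \frac{\log{\left(\frac{u^{2}}{2} + 2 \right)} - 4 \sin{\left(\frac{3 u}{2} + \frac{\pi}{6} \right)}}{2}; value = - 2 \sin{\left(\frac{\pi}{6} + \frac{3}{2} \right)} - \frac{\log{\left(\frac{29}{2} \right)}}{2} + \frac{\log{\left(\frac{5}{2} \right)}}{2} + 2 \sin{\left(\frac{\pi}{6} + \frac{15}{2} \right)}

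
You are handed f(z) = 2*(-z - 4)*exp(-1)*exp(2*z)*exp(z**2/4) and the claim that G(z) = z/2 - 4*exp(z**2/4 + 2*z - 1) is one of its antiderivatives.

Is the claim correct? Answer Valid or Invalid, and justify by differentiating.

d/dz[G] = -2*z*exp(-1)*exp(2*z)*exp(z**2/4) - 8*exp(-1)*exp(2*z)*exp(z**2/4) + 1/2
d/dz[G] - f(z) = 1/2 != 0.

Invalid: d/dz[G] - f = 1/2, which is not 0.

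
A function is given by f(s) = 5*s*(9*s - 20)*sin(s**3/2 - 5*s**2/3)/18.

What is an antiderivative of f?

The substitution u = s**3/2 - 5*s**2/3 works: f is exactly (dF/du)*(du/ds) for that inner function.
Check: d/ds[-5*cos(s**3/2 - 5*s**2/3)/3] = 5*s**2*sin(s**3/2 - 5*s**2/3)/2 - 50*s*sin(s**3/2 - 5*s**2/3)/9, which equals f(s).

An antiderivative is F(s) = -5*cos(s**3/2 - 5*s**2/3)/3.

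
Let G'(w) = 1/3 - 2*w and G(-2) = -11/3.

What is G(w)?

G(w) = -w**2 + w/3 + 1

A candidate passes only if d/dw[G] lands on the given G'(w) exactly.
A general antiderivative is -w**2 + w/3 + C.
The condition gives C = -11/3 - (-14/3) = 1.
So G(w) = -w**2 + w/3 + 1.
Check: d/dw[-w**2 + w/3 + 1] = 1/3 - 2*w = G'(w).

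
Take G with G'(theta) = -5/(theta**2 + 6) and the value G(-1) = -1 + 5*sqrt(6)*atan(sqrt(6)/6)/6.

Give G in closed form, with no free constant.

For G(theta) to be correct, d/dtheta[G] must agree with the stated G'(theta) identically.
A general antiderivative is -5*sqrt(6)*atan(sqrt(6)*theta/6)/6 + C.
The condition gives C = -1 + 5*sqrt(6)*atan(sqrt(6)/6)/6 - (5*sqrt(6)*atan(sqrt(6)/6)/6) = -1.
So G(theta) = -5*sqrt(6)*atan(sqrt(6)*theta/6)/6 - 1.
Check: d/dtheta[-5*sqrt(6)*atan(sqrt(6)*theta/6)/6 - 1] = -5/(theta**2 + 6) = G'(theta).

G(theta) = -5*sqrt(6)*atan(sqrt(6)*theta/6)/6 - 1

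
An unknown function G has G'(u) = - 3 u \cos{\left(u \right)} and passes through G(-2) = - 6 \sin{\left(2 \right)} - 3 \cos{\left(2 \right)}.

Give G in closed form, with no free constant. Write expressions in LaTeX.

Whatever form G(u) takes, its d/du must return the stated G'(u).
A general antiderivative is - 3 u \sin{\left(u \right)} - 3 \cos{\left(u \right)} + C.
The condition gives C = - 6 \sin{\left(2 \right)} - 3 \cos{\left(2 \right)} - (- 6 \sin{\left(2 \right)} - 3 \cos{\left(2 \right)}) = 0.
So G(u) = - 3 u \sin{\left(u \right)} - 3 \cos{\left(u \right)}.
Check: d/du[- 3 u \sin{\left(u \right)} - 3 \cos{\left(u \right)}] = - 3 u \cos{\left(u \right)} = G'(u).

G(u) = - 3 u \sin{\left(u \right)} - 3 \cos{\left(u \right)}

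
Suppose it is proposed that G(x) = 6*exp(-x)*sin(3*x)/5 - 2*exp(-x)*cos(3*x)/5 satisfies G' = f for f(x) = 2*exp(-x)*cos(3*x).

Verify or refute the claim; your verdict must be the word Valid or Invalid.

Invalid: d/dx[G] - f = 2*exp(-x)*cos(3*x), which is not 0.

d/dx[G] = 4*exp(-x)*cos(3*x)
d/dx[G] - f(x) = 2*exp(-x)*cos(3*x) != 0.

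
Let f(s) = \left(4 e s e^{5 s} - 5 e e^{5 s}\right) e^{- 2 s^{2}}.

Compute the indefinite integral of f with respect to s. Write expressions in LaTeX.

f matches the chain-rule pattern g'(h)*h' with inner function h(s) = - 2 s^{2} + 5 s + 1; substituting u = h(s) collapses the integral.
Check: d/ds[- e^{- 2 s^{2} + 5 s + 1}] = 4 e s e^{5 s} e^{- 2 s^{2}} - 5 e e^{5 s} e^{- 2 s^{2}}, which equals f(s).

F(s) = - e^{- 2 s^{2} + 5 s + 1} + C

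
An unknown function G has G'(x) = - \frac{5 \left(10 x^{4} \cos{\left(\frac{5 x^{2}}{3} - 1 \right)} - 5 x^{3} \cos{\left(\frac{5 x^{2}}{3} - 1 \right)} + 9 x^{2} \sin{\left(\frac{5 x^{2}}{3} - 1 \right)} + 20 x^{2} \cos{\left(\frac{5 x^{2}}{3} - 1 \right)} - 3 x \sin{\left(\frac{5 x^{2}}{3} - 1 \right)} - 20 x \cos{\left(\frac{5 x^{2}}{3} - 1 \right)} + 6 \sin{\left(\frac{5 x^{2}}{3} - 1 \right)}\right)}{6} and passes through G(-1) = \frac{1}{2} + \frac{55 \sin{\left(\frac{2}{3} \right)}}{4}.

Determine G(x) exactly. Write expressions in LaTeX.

G'(x) has the shape u'v + uv' for u = - \frac{5 x^{3}}{2} + \frac{5 x^{2}}{4} - 5 x + 5 and v = \sin{\left(\frac{5 x^{2}}{3} - 1 \right)} — it is the derivative of the product u*v.
A general antiderivative is \frac{5 \left(- x^{3} + \frac{x^{2}}{2} - 2 x + 2\right) \sin{\left(\frac{5 x^{2}}{3} - 1 \right)}}{2} + C.
The condition gives C = \frac{1}{2} + \frac{55 \sin{\left(\frac{2}{3} \right)}}{4} - (\frac{55 \sin{\left(\frac{2}{3} \right)}}{4}) = \frac{1}{2}.
So G(x) = \frac{5 \left(- x^{3} + \frac{x^{2}}{2} - 2 x + 2\right) \sin{\left(\frac{5 x^{2}}{3} - 1 \right)}}{2} + \frac{1}{2}.
Check: d/dx[\frac{5 \left(- x^{3} + \frac{x^{2}}{2} - 2 x + 2\right) \sin{\left(\frac{5 x^{2}}{3} - 1 \right)}}{2} + \frac{1}{2}] = - \frac{25 x^{4} \cos{\left(\frac{5 x^{2}}{3} - 1 \right)}}{3} + \frac{25 x^{3} \cos{\left(\frac{5 x^{2}}{3} - 1 \right)}}{6} - \frac{15 x^{2} \sin{\left(\frac{5 x^{2}}{3} - 1 \right)}}{2} - \frac{50 x^{2} \cos{\left(\frac{5 x^{2}}{3} - 1 \right)}}{3} + \frac{5 x \sin{\left(\frac{5 x^{2}}{3} - 1 \right)}}{2} + \frac{50 x \cos{\left(\frac{5 x^{2}}{3} - 1 \right)}}{3} - 5 \sin{\left(\frac{5 x^{2}}{3} - 1 \right)}, which equals G'(x).

G(x) = \frac{5 \left(- x^{3} + \frac{x^{2}}{2} - 2 x + 2\right) \sin{\left(\frac{5 x^{2}}{3} - 1 \right)}}{2} + \frac{1}{2}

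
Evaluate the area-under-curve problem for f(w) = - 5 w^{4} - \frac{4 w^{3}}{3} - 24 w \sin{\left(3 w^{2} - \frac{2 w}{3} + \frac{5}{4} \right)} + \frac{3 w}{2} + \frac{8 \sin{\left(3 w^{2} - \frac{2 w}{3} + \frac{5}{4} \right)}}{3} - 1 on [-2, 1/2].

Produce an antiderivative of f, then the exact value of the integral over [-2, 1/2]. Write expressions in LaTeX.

Antiderivative: F(w) = - \frac{12 w^{5} + 4 w^{4} - 9 w^{2} + 12 w - 48 \cos{\left(3 w^{2} - \frac{2 w}{3} + \frac{5}{4} \right)}}{12}; value = - \frac{1025}{32} + 4 \cos{\left(\frac{5}{3} \right)} - 4 \cos{\left(\frac{175}{12} \right)}

The integrand splits into summands that can be handled one at a time.
F(w) = - \frac{12 w^{5} + 4 w^{4} - 9 w^{2} + 12 w - 48 \cos{\left(3 w^{2} - \frac{2 w}{3} + \frac{5}{4} \right)}}{12} is an antiderivative of f.
Check: d/dw[- \frac{12 w^{5} + 4 w^{4} - 9 w^{2} + 12 w - 48 \cos{\left(3 w^{2} - \frac{2 w}{3} + \frac{5}{4} \right)}}{12}] = - 5 w^{4} - \frac{4 w^{3}}{3} - 24 w \sin{\left(3 w^{2} - \frac{2 w}{3} + \frac{5}{4} \right)} + \frac{3 w}{2} + \frac{8 \sin{\left(3 w^{2} - \frac{2 w}{3} + \frac{5}{4} \right)}}{3} - 1 = f(w).
F(1/2) = 4 \cos{\left(\frac{5}{3} \right)} - \frac{35}{96}; F(-2) = 4 \cos{\left(\frac{175}{12} \right)} + \frac{95}{3}.
Integral = F(1/2) - F(-2) = - \frac{1025}{32} + 4 \cos{\left(\frac{5}{3} \right)} - 4 \cos{\left(\frac{175}{12} \right)}.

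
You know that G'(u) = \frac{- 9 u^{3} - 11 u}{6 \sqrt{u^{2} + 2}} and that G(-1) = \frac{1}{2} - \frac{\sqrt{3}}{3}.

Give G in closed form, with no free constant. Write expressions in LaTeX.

G'(u) has the shape v'r + vr' for v = - \frac{\sqrt{u^{2} + 2}}{2} and r = u^{2} - \frac{1}{3} — it is the derivative of the product v*r.
A general antiderivative is - \frac{\left(u^{2} - \frac{1}{3}\right) \sqrt{u^{2} + 2}}{2} + C.
The condition gives C = \frac{1}{2} - \frac{\sqrt{3}}{3} - (- \frac{\sqrt{3}}{3}) = \frac{1}{2}.
So G(u) = - \frac{u^{2} \sqrt{u^{2} + 2}}{2} + \frac{\sqrt{u^{2} + 2}}{6} + \frac{1}{2}.
Check: d/du[- \frac{u^{2} \sqrt{u^{2} + 2}}{2} + \frac{\sqrt{u^{2} + 2}}{6} + \frac{1}{2}] = \frac{- 9 u^{3} - 11 u}{6 \sqrt{u^{2} + 2}} = G'(u).

G(u) = - \frac{u^{2} \sqrt{u^{2} + 2}}{2} + \frac{\sqrt{u^{2} + 2}}{6} + \frac{1}{2}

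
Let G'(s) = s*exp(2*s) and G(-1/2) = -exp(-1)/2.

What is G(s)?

G(s) = s*exp(2*s)/2 - exp(2*s)/4

Recognize the product-rule pattern: G'(s) = u'v + uv' with u = s/2 - 1/4, v = exp(2*s), so integration by parts undoes it.
A general antiderivative is (2*s - 1)*exp(2*s)/4 + C.
The condition gives C = -exp(-1)/2 - (-exp(-1)/2) = 0.
So G(s) = s*exp(2*s)/2 - exp(2*s)/4.
Check: d/ds[s*exp(2*s)/2 - exp(2*s)/4] = s*exp(2*s) = G'(s).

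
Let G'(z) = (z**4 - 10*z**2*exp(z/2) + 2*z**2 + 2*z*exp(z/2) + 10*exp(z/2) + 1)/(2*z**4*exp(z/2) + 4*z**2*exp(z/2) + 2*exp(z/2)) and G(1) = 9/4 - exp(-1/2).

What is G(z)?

G(z) = 5*z/(z**2 + 1) - exp(-z/2) - 1/(2*z**2 + 2)

Differentiate the proposed G(z) back; it has to land on the given G'(z).
A general antiderivative is (5*z - 1/2)/(z**2 + 1) - exp(-z/2) + C.
The condition gives C = 9/4 - exp(-1/2) - (9/4 - exp(-1/2)) = 0.
So G(z) = 5*z/(z**2 + 1) - exp(-z/2) - 1/(2*z**2 + 2).
Check: d/dz[5*z/(z**2 + 1) - exp(-z/2) - 1/(2*z**2 + 2)] = (z**4 - 10*z**2*exp(z/2) + 2*z**2 + 2*z*exp(z/2) + 10*exp(z/2) + 1)/(2*z**4*exp(z/2) + 4*z**2*exp(z/2) + 2*exp(z/2)) = G'(z).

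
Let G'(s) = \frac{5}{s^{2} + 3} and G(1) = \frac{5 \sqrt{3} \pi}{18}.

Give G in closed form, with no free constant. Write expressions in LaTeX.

Any candidate G(s) must reproduce the stated G'(s) exactly.
A general antiderivative is \frac{5 \sqrt{3} \operatorname{atan}{\left(\frac{\sqrt{3} s}{3} \right)}}{3} + C.
The condition gives C = \frac{5 \sqrt{3} \pi}{18} - (\frac{5 \sqrt{3} \pi}{18}) = 0.
So G(s) = \frac{5 \sqrt{3} \operatorname{atan}{\left(\frac{\sqrt{3} s}{3} \right)}}{3}.
Check: d/ds[\frac{5 \sqrt{3} \operatorname{atan}{\left(\frac{\sqrt{3} s}{3} \right)}}{3}] = \frac{5}{s^{2} + 3} = G'(s).

G(s) = \frac{5 \sqrt{3} \operatorname{atan}{\left(\frac{\sqrt{3} s}{3} \right)}}{3}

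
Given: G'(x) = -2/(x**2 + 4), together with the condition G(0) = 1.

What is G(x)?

Recover the given G'(x) by differentiating a candidate G(x); any mismatch rules it out.
A general antiderivative is -atan(x/2) + C.
The condition gives C = 1 - (0) = 1.
So G(x) = 1 - atan(x/2).
Check: d/dx[1 - atan(x/2)] = -2/(x**2 + 4) = G'(x).

G(x) = 1 - atan(x/2)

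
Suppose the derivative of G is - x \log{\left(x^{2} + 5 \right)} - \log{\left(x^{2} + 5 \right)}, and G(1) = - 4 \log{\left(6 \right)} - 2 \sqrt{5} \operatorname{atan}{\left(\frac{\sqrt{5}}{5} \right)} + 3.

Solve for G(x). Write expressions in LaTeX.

G(x) = - \frac{x^{2} \log{\left(x^{2} + 5 \right)}}{2} + \frac{x^{2}}{2} - x \log{\left(x^{2} + 5 \right)} + 2 x - \frac{5 \log{\left(x^{2} + 5 \right)}}{2} - 2 \sqrt{5} \operatorname{atan}{\left(\frac{\sqrt{5} x}{5} \right)} + \frac{1}{2}

The integrand splits into summands that can be handled one at a time.
A general antiderivative is \frac{x^{2}}{2} + 2 x + \left(- \frac{x^{2}}{2} - x\right) \log{\left(x^{2} + 5 \right)} - \frac{5 \log{\left(x^{2} + 5 \right)}}{2} - 2 \sqrt{5} \operatorname{atan}{\left(\frac{\sqrt{5} x}{5} \right)} + C.
The condition gives C = - 4 \log{\left(6 \right)} - 2 \sqrt{5} \operatorname{atan}{\left(\frac{\sqrt{5}}{5} \right)} + 3 - (- 4 \log{\left(6 \right)} - 2 \sqrt{5} \operatorname{atan}{\left(\frac{\sqrt{5}}{5} \right)} + \frac{5}{2}) = \frac{1}{2}.
So G(x) = - \frac{x^{2} \log{\left(x^{2} + 5 \right)}}{2} + \frac{x^{2}}{2} - x \log{\left(x^{2} + 5 \right)} + 2 x - \frac{5 \log{\left(x^{2} + 5 \right)}}{2} - 2 \sqrt{5} \operatorname{atan}{\left(\frac{\sqrt{5} x}{5} \right)} + \frac{1}{2}.
Check: d/dx[- \frac{x^{2} \log{\left(x^{2} + 5 \right)}}{2} + \frac{x^{2}}{2} - x \log{\left(x^{2} + 5 \right)} + 2 x - \frac{5 \log{\left(x^{2} + 5 \right)}}{2} - 2 \sqrt{5} \operatorname{atan}{\left(\frac{\sqrt{5} x}{5} \right)} + \frac{1}{2}] = - x \log{\left(x^{2} + 5 \right)} - \log{\left(x^{2} + 5 \right)} = G'(x).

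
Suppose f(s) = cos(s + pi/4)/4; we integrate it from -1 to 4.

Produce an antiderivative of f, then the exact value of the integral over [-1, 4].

Any candidate F(s) must reproduce f(s) exactly when differentiated.
F(s) = sin(s + pi/4)/4 is an antiderivative of f.
Check: d/ds[sin(s + pi/4)/4] = cos(s + pi/4)/4 = f(s).
F(4) = sin(pi/4 + 4)/4; F(-1) = cos(pi/4 + 1)/4.
Integral = F(4) - F(-1) = sin(pi/4 + 4)/4 - cos(pi/4 + 1)/4.

Antiderivative: F(s) = sin(s + pi/4)/4; value = sin(pi/4 + 4)/4 - cos(pi/4 + 1)/4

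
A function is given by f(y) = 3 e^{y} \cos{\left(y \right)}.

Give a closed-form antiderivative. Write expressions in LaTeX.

An antiderivative is F(y) = \frac{3 e^{y} \sin{\left(y \right)}}{2} + \frac{3 e^{y} \cos{\left(y \right)}}{2}.

For F(y) to be correct the identity F'(y) - f(y) = 0 must hold.
Check: d/dy[\frac{3 e^{y} \sin{\left(y \right)}}{2} + \frac{3 e^{y} \cos{\left(y \right)}}{2}] = 3 e^{y} \cos{\left(y \right)} = f(y).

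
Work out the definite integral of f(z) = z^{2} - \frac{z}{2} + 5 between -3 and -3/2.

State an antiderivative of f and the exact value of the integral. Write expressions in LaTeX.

Integrate term by term and add the pieces.
F(z) = \frac{z \left(4 z^{2} - 3 z + 60\right)}{12} is an antiderivative of f.
Check: d/dz[\frac{z \left(4 z^{2} - 3 z + 60\right)}{12}] = z^{2} - \frac{z}{2} + 5 = f(z).
F(-3/2) = - \frac{147}{16}; F(-3) = - \frac{105}{4}.
Integral = F(-3/2) - F(-3) = \frac{273}{16}.

Antiderivative: F(z) = \frac{z \left(4 z^{2} - 3 z + 60\right)}{12}; value = \frac{273}{16}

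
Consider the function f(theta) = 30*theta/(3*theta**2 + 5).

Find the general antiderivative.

The substitution u = 3*theta**2/2 + 5/2 works: f is exactly (dF/du)*(du/dtheta) for that inner function.
Check: d/dtheta[5*log(3*theta**2/2 + 5/2)] = 30*theta/(3*theta**2 + 5) = f(theta).

F(theta) = 5*log(3*theta**2/2 + 5/2) + C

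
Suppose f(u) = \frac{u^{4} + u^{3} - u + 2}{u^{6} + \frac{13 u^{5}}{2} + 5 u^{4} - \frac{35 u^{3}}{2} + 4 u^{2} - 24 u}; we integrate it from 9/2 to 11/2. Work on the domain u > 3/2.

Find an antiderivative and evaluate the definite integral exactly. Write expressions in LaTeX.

Factor the denominator (u \left(u + 4\right)^{2} \left(2 u - 3\right) \left(u^{2} + 1\right)) and decompose: f = \frac{2 \left(15 u + 8\right)}{289 \left(u^{2} + 1\right)} + \frac{4}{33 \left(2 u - 3\right)} - \frac{1031}{12716 \left(u + 4\right)} + \frac{9}{17 \left(u + 4\right)^{2}} - \frac{1}{12 u}; each piece integrates to a log, atan, or power term.
F(u) = \frac{- 3179 u \log{\left(u \right)} + 2312 u \log{\left(u - \frac{3}{2} \right)} - 3093 u \log{\left(u + 4 \right)} + 1980 u \log{\left(u^{2} + 1 \right)} + 2112 u \operatorname{atan}{\left(u \right)} - 12716 \log{\left(u \right)} + 9248 \log{\left(u - \frac{3}{2} \right)} - 12372 \log{\left(u + 4 \right)} + 7920 \log{\left(u^{2} + 1 \right)} + 8448 \operatorname{atan}{\left(u \right)} - 20196}{38148 u + 152592} is an antiderivative of f.
Check: d/du[\frac{- 3179 u \log{\left(u \right)} + 2312 u \log{\left(u - \frac{3}{2} \right)} - 3093 u \log{\left(u + 4 \right)} + 1980 u \log{\left(u^{2} + 1 \right)} + 2112 u \operatorname{atan}{\left(u \right)} - 12716 \log{\left(u \right)} + 9248 \log{\left(u - \frac{3}{2} \right)} - 12372 \log{\left(u + 4 \right)} + 7920 \log{\left(u^{2} + 1 \right)} + 8448 \operatorname{atan}{\left(u \right)} - 20196}{38148 u + 152592}] = \frac{2 u^{4} + 2 u^{3} - 2 u + 4}{2 u^{6} + 13 u^{5} + 10 u^{4} - 35 u^{3} + 8 u^{2} - 48 u}, which equals f(u).
F(11/2) = - \frac{1031 \log{\left(\frac{19}{2} \right)}}{12716} - \frac{\log{\left(\frac{11}{2} \right)}}{12} - \frac{18}{323} + \frac{16 \operatorname{atan}{\left(\frac{11}{2} \right)}}{289} + \frac{2 \log{\left(4 \right)}}{33} + \frac{15 \log{\left(\frac{125}{4} \right)}}{289}; F(9/2) = - \frac{1031 \log{\left(\frac{17}{2} \right)}}{12716} - \frac{\log{\left(\frac{9}{2} \right)}}{12} - \frac{18}{289} + \frac{2 \log{\left(3 \right)}}{33} + \frac{16 \operatorname{atan}{\left(\frac{9}{2} \right)}}{289} + \frac{15 \log{\left(\frac{85}{4} \right)}}{289}.
Integral = F(11/2) - F(9/2) = - \frac{1031 \log{\left(\frac{19}{2} \right)}}{12716} - \frac{15 \log{\left(\frac{85}{4} \right)}}{289} - \frac{\log{\left(\frac{11}{2} \right)}}{12} - \frac{16 \operatorname{atan}{\left(\frac{9}{2} \right)}}{289} - \frac{2 \log{\left(3 \right)}}{33} + \frac{36}{5491} + \frac{16 \operatorname{atan}{\left(\frac{11}{2} \right)}}{289} + \frac{2 \log{\left(4 \right)}}{33} + \frac{\log{\left(\frac{9}{2} \right)}}{12} + \frac{1031 \log{\left(\frac{17}{2} \right)}}{12716} + \frac{15 \log{\left(\frac{125}{4} \right)}}{289}.

Antiderivative: F(u) = \frac{- 3179 u \log{\left(u \right)} + 2312 u \log{\left(u - \frac{3}{2} \right)} - 3093 u \log{\left(u + 4 \right)} + 1980 u \log{\left(u^{2} + 1 \right)} + 2112 u \operatorname{atan}{\left(u \right)} - 12716 \log{\left(u \right)} + 9248 \log{\left(u - \frac{3}{2} \right)} - 12372 \log{\left(u + 4 \right)} + 7920 \log{\left(u^{2} + 1 \right)} + 8448 \operatorname{atan}{\left(u \right)} - 20196}{38148 u + 152592}; value = - \frac{1031 \log{\left(\frac{19}{2} \right)}}{12716} - \frac{15 \log{\left(\frac{85}{4} \right)}}{289} - \frac{\log{\left(\frac{11}{2} \right)}}{12} - \frac{16 \operatorname{atan}{\left(\frac{9}{2} \right)}}{289} - \frac{2 \log{\left(3 \right)}}{33} + \frac{36}{5491} + \frac{16 \operatorname{atan}{\left(\frac{11}{2} \right)}}{289} + \frac{2 \log{\left(4 \right)}}{33} + \frac{\log{\left(\frac{9}{2} \right)}}{12} + \frac{1031 \log{\left(\frac{17}{2} \right)}}{12716} + \frac{15 \log{\left(\frac{125}{4} \right)}}{289}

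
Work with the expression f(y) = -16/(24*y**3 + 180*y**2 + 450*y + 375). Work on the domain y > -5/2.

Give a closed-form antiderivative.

An antiderivative is F(y) = 4/(12*y**2 + 60*y + 75).

For F(y) to be correct the identity F'(y) - f(y) = 0 must hold.
Check: d/dy[4/(12*y**2 + 60*y + 75)] = -16/(24*y**3 + 180*y**2 + 450*y + 375) = f(y).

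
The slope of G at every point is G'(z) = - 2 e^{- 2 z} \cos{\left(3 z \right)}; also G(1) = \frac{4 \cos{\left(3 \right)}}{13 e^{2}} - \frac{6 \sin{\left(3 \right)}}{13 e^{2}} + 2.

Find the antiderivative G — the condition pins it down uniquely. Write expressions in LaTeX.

G(z) = \frac{2 \left(13 e^{2 z} - 3 \sin{\left(3 z \right)} + 2 \cos{\left(3 z \right)}\right) e^{- 2 z}}{13}

Since d/dz undoes antidifferentiation here, G(z) must give back the stated G'(z).
A general antiderivative is - \frac{6 e^{- 2 z} \sin{\left(3 z \right)}}{13} + \frac{4 e^{- 2 z} \cos{\left(3 z \right)}}{13} + C.
The condition gives C = \frac{4 \cos{\left(3 \right)}}{13 e^{2}} - \frac{6 \sin{\left(3 \right)}}{13 e^{2}} + 2 - (\frac{4 \cos{\left(3 \right)}}{13 e^{2}} - \frac{6 \sin{\left(3 \right)}}{13 e^{2}}) = 2.
So G(z) = \frac{2 \left(13 e^{2 z} - 3 \sin{\left(3 z \right)} + 2 \cos{\left(3 z \right)}\right) e^{- 2 z}}{13}.
Check: d/dz[\frac{2 \left(13 e^{2 z} - 3 \sin{\left(3 z \right)} + 2 \cos{\left(3 z \right)}\right) e^{- 2 z}}{13}] = - 2 e^{- 2 z} \cos{\left(3 z \right)} = G'(z).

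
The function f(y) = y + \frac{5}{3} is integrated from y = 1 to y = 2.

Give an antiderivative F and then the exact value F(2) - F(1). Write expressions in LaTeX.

Antiderivative: F(y) = \frac{y^{2}}{2} + \frac{5 y}{3}; value = \frac{19}{6}

Differentiate the proposed F(y) back; it has to land on f(y) exactly.
F(y) = \frac{y^{2}}{2} + \frac{5 y}{3} is an antiderivative of f.
Check: d/dy[\frac{y^{2}}{2} + \frac{5 y}{3}] = y + \frac{5}{3} = f(y).
F(2) = \frac{16}{3}; F(1) = \frac{13}{6}.
Integral = F(2) - F(1) = \frac{19}{6}.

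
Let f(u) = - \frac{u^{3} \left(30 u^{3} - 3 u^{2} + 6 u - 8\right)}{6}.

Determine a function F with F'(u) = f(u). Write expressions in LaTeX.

An antiderivative is F(u) = - \frac{5 u^{7}}{7} + \frac{u^{6}}{12} - \frac{u^{5}}{5} + \frac{u^{4}}{3}.

An antiderivative F(u) passes only if d/du[F] lands on f(u) exactly.
Check: d/du[- \frac{5 u^{7}}{7} + \frac{u^{6}}{12} - \frac{u^{5}}{5} + \frac{u^{4}}{3}] = - 5 u^{6} + \frac{u^{5}}{2} - u^{4} + \frac{4 u^{3}}{3}, which equals f(u).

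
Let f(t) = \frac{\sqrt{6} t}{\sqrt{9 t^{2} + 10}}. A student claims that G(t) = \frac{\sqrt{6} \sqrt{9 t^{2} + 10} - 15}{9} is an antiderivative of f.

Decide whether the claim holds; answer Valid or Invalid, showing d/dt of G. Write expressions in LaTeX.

Valid. The derivative of G reproduces f.

d/dt[G] = \frac{\sqrt{6} t}{\sqrt{9 t^{2} + 10}}
This equals f(t) exactly, so the claim holds.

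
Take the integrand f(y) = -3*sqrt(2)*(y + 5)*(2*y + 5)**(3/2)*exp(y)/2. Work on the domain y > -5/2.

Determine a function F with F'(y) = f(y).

Recognize the product-rule pattern: f = u'v + uv' with u = -6*(y + 5/2)**(5/2), v = exp(y), so integration by parts undoes it.
Check: d/dy[-6*y**2*sqrt(y + 5/2)*exp(y) - 30*y*sqrt(y + 5/2)*exp(y) - 75*sqrt(y + 5/2)*exp(y)/2] = sqrt(2)*(-12*y**3*exp(y) - 120*y**2*exp(y) - 375*y*exp(y) - 375*exp(y))/(2*sqrt(2*y + 5)), which equals f(y).

An antiderivative is F(y) = -6*y**2*sqrt(y + 5/2)*exp(y) - 30*y*sqrt(y + 5/2)*exp(y) - 75*sqrt(y + 5/2)*exp(y)/2.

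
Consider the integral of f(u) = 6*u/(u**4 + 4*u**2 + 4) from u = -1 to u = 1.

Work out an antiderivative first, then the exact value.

Antiderivative: F(u) = -3/(u**2 + 2); value = 0

The substitution w = u**2 + 2 works: f is exactly (dF/dw)*(dw/du) for that inner function.
F(u) = -3/(u**2 + 2) is an antiderivative of f.
Check: d/du[-3/(u**2 + 2)] = 6*u/(u**4 + 4*u**2 + 4) = f(u).
F(1) = -1; F(-1) = -1.
Integral = F(1) - F(-1) = 0.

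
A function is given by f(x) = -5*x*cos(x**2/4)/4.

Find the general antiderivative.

The substitution u = x**2/4 works: f is exactly (dF/du)*(du/dx) for that inner function.
Check: d/dx[-5*sin(x**2/4)/2] = -5*x*cos(x**2/4)/4 = f(x).

F(x) = -5*sin(x**2/4)/2 + C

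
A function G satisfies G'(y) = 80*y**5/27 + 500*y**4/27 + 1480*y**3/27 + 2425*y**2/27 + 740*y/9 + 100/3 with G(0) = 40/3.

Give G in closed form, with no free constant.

G'(y) matches the chain-rule pattern g'(h)*h' with inner function h(y) = 2*y**2/3 + 5*y/3 + 2; substituting u = h(y) collapses the integral.
A general antiderivative is 5*(2*y**2/3 + 5*y/3 + 2)**3/3 + C.
The condition gives C = 40/3 - (40/3) = 0.
So G(y) = 5*(2*y**2 + 5*y + 6)**3/81.
Check: d/dy[5*(2*y**2 + 5*y + 6)**3/81] = 80*y**5/27 + 500*y**4/27 + 1480*y**3/27 + 2425*y**2/27 + 740*y/9 + 100/3 = G'(y).

G(y) = 5*(2*y**2 + 5*y + 6)**3/81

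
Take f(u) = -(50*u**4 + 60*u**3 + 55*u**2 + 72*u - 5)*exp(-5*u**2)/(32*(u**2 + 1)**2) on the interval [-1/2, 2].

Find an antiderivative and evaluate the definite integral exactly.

Antiderivative: F(u) = -(-5*u - 6)*exp(-5*u**2)/(32*(u**2 + 1)); value = -7*exp(-5/4)/80 + exp(-20)/10

Any candidate F(u) must reproduce f(u) exactly when differentiated.
F(u) = -(-5*u - 6)*exp(-5*u**2)/(32*(u**2 + 1)) is an antiderivative of f.
Check: d/du[-(-5*u - 6)*exp(-5*u**2)/(32*(u**2 + 1))] = (-50*u**4 - 60*u**3 - 55*u**2 - 72*u + 5)/(32*u**4*exp(5*u**2) + 64*u**2*exp(5*u**2) + 32*exp(5*u**2)), which equals f(u).
F(2) = exp(-20)/10; F(-1/2) = 7*exp(-5/4)/80.
Integral = F(2) - F(-1/2) = -7*exp(-5/4)/80 + exp(-20)/10.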